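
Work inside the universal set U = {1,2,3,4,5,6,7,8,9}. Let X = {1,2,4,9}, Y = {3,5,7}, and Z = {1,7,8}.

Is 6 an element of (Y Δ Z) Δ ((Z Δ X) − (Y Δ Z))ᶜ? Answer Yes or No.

6 ∉ Y and 6 ∉ Z, so 6 ∉ Y Δ Z
6 ∉ Z and 6 ∉ X, so 6 ∉ Z Δ X
6 ∉ Y and 6 ∉ Z, so 6 ∉ Y Δ Z
6 ∉ (Z Δ X) and 6 ∉ (Y Δ Z), so 6 ∉ (Z Δ X) − (Y Δ Z)
6 ∈ ((Z Δ X) − (Y Δ Z))ᶜ since 6 ∉ ((Z Δ X) − (Y Δ Z))
6 ∉ (Y Δ Z) and 6 ∈ ((Z Δ X) − (Y Δ Z))ᶜ, so 6 ∈ (Y Δ Z) Δ ((Z Δ X) − (Y Δ Z))ᶜ

Yes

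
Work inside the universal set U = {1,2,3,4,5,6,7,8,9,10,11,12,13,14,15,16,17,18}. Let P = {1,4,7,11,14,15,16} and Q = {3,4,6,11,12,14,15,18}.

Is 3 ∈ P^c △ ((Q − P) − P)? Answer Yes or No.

3 ∉ P, so 3 ∈ P^c
3 ∈ Q and 3 ∉ P, so 3 ∈ Q − P
3 ∈ (Q − P) and 3 ∉ P, so 3 ∈ (Q − P) − P
3 ∈ P^c and 3 ∈ ((Q − P) − P), so 3 ∉ P^c △ ((Q − P) − P)

No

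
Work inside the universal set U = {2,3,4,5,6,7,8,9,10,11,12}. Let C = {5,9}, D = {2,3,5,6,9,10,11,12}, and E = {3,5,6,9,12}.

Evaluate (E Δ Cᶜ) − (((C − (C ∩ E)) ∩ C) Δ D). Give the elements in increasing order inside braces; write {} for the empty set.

{4,7,8}

Cᶜ = {2,3,4,6,7,8,10,11,12}
E Δ Cᶜ = {2,4,5,7,8,9,10,11}
C ∩ E = {5,9}
C − (C ∩ E) = {}
(C − (C ∩ E)) ∩ C = {}
((C − (C ∩ E)) ∩ C) Δ D = {2,3,5,6,9,10,11,12}
(E Δ Cᶜ) − (((C − (C ∩ E)) ∩ C) Δ D) = {4,7,8}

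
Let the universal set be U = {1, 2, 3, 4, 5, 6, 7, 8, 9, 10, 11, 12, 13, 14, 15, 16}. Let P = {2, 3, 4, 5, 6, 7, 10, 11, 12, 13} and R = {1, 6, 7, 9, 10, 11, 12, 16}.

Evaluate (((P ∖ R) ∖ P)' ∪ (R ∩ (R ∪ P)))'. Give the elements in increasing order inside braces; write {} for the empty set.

P ∖ R = {2, 3, 4, 5, 13}
(P ∖ R) ∖ P = {}
((P ∖ R) ∖ P)' = {1, 2, 3, 4, 5, 6, 7, 8, 9, 10, 11, 12, 13, 14, 15, 16}
R ∪ P = {1, 2, 3, 4, 5, 6, 7, 9, 10, 11, 12, 13, 16}
R ∩ (R ∪ P) = {1, 6, 7, 9, 10, 11, 12, 16}
((P ∖ R) ∖ P)' ∪ (R ∩ (R ∪ P)) = {1, 2, 3, 4, 5, 6, 7, 8, 9, 10, 11, 12, 13, 14, 15, 16}
(((P ∖ R) ∖ P)' ∪ (R ∩ (R ∪ P)))' = {}

{}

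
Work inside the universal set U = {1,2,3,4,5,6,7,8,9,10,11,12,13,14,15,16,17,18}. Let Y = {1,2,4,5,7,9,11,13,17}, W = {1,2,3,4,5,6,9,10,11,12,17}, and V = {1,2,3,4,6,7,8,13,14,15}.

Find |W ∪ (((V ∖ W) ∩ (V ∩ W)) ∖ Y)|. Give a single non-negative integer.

11

V ∖ W = {7,8,13,14,15}
V ∩ W = {1,2,3,4,6}
(V ∖ W) ∩ (V ∩ W) = {}
((V ∖ W) ∩ (V ∩ W)) ∖ Y = {}
W ∪ (((V ∖ W) ∩ (V ∩ W)) ∖ Y) = {1,2,3,4,5,6,9,10,11,12,17}
|W ∪ (((V ∖ W) ∩ (V ∩ W)) ∖ Y)| = 11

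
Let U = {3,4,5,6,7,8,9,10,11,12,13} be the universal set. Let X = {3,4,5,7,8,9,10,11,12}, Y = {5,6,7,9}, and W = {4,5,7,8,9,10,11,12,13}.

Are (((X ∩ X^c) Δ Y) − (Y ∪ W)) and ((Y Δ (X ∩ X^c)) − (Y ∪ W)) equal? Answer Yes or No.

Yes

X^c = {6,13}
X ∩ X^c = {}
(X ∩ X^c) Δ Y = {5,6,7,9}
Y ∪ W = {4,5,6,7,8,9,10,11,12,13}
((X ∩ X^c) Δ Y) − (Y ∪ W) = {}
Y Δ (X ∩ X^c) = {5,6,7,9}
(Y Δ (X ∩ X^c)) − (Y ∪ W) = {}
Both equal {}, so ((X ∩ X^c) Δ Y) − (Y ∪ W) = (Y Δ (X ∩ X^c)) − (Y ∪ W).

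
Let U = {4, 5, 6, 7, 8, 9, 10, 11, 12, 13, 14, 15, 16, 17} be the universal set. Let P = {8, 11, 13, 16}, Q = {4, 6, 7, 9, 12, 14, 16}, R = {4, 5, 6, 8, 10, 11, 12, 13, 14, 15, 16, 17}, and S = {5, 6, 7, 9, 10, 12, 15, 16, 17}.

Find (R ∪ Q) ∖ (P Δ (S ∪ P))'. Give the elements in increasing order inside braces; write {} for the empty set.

{5, 6, 7, 9, 10, 12, 15, 17}

R ∪ Q = {4, 5, 6, 7, 8, 9, 10, 11, 12, 13, 14, 15, 16, 17}
S ∪ P = {5, 6, 7, 8, 9, 10, 11, 12, 13, 15, 16, 17}
P Δ (S ∪ P) = {5, 6, 7, 9, 10, 12, 15, 17}
(P Δ (S ∪ P))' = {4, 8, 11, 13, 14, 16}
(R ∪ Q) ∖ (P Δ (S ∪ P))' = {5, 6, 7, 9, 10, 12, 15, 17}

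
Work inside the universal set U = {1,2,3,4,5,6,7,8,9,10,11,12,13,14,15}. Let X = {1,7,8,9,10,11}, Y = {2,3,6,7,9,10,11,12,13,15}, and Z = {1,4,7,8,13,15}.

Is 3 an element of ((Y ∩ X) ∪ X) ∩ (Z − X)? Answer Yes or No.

3 ∈ Y and 3 ∉ X, so 3 ∉ Y ∩ X
3 ∉ (Y ∩ X) and 3 ∉ X, so 3 ∉ (Y ∩ X) ∪ X
3 ∉ Z and 3 ∉ X, so 3 ∉ Z − X
3 ∉ ((Y ∩ X) ∪ X) and 3 ∉ (Z − X), so 3 ∉ ((Y ∩ X) ∪ X) ∩ (Z − X)

No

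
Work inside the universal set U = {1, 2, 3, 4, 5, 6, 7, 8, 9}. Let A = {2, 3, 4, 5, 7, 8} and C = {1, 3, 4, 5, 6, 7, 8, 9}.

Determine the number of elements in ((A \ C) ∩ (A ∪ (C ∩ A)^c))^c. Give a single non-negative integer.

8

A \ C = {2}
C ∩ A = {3, 4, 5, 7, 8}
(C ∩ A)^c = {1, 2, 6, 9}
A ∪ (C ∩ A)^c = {1, 2, 3, 4, 5, 6, 7, 8, 9}
(A \ C) ∩ (A ∪ (C ∩ A)^c) = {2}
((A \ C) ∩ (A ∪ (C ∩ A)^c))^c = {1, 3, 4, 5, 6, 7, 8, 9}
|((A \ C) ∩ (A ∪ (C ∩ A)^c))^c| = 8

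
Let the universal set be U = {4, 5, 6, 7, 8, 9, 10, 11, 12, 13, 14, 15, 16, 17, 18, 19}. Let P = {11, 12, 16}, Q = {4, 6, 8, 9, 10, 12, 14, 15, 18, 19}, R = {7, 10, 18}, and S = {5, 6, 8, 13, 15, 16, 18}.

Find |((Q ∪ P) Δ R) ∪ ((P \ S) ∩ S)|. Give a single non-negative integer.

Q ∪ P = {4, 6, 8, 9, 10, 11, 12, 14, 15, 16, 18, 19}
(Q ∪ P) Δ R = {4, 6, 7, 8, 9, 11, 12, 14, 15, 16, 19}
P \ S = {11, 12}
(P \ S) ∩ S = {}
((Q ∪ P) Δ R) ∪ ((P \ S) ∩ S) = {4, 6, 7, 8, 9, 11, 12, 14, 15, 16, 19}
|((Q ∪ P) Δ R) ∪ ((P \ S) ∩ S)| = 11

11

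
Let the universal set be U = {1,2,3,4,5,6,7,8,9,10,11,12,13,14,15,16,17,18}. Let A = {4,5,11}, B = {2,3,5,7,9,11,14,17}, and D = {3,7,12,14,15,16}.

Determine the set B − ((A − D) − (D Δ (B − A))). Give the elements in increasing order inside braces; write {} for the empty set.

{2,3,7,9,14,17}

A − D = {4,5,11}
B − A = {2,3,7,9,14,17}
D Δ (B − A) = {2,9,12,15,16,17}
(A − D) − (D Δ (B − A)) = {4,5,11}
B − ((A − D) − (D Δ (B − A))) = {2,3,7,9,14,17}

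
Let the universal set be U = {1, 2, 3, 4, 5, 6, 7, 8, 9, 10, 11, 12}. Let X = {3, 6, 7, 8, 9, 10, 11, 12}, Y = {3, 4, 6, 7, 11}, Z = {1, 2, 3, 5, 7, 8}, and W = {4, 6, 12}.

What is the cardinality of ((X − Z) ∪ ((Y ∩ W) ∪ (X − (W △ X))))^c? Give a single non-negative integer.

X − Z = {6, 9, 10, 11, 12}
Y ∩ W = {4, 6}
W △ X = {3, 4, 7, 8, 9, 10, 11}
X − (W △ X) = {6, 12}
(Y ∩ W) ∪ (X − (W △ X)) = {4, 6, 12}
(X − Z) ∪ ((Y ∩ W) ∪ (X − (W △ X))) = {4, 6, 9, 10, 11, 12}
((X − Z) ∪ ((Y ∩ W) ∪ (X − (W △ X))))^c = {1, 2, 3, 5, 7, 8}
|((X − Z) ∪ ((Y ∩ W) ∪ (X − (W △ X))))^c| = 6

6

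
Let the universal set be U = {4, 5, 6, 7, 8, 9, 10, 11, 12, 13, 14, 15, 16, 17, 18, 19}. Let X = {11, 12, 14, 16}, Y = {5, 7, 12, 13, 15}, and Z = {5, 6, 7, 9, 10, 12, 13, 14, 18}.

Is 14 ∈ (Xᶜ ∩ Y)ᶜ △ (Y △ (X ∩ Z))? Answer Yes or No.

14 ∈ X, so 14 ∉ Xᶜ
14 ∉ Xᶜ and 14 ∉ Y, so 14 ∉ Xᶜ ∩ Y
14 ∈ (Xᶜ ∩ Y)ᶜ since 14 ∉ (Xᶜ ∩ Y)
14 ∈ X and 14 ∈ Z, so 14 ∈ X ∩ Z
14 ∉ Y and 14 ∈ (X ∩ Z), so 14 ∈ Y △ (X ∩ Z)
14 ∈ (Xᶜ ∩ Y)ᶜ and 14 ∈ (Y △ (X ∩ Z)), so 14 ∉ (Xᶜ ∩ Y)ᶜ △ (Y △ (X ∩ Z))

No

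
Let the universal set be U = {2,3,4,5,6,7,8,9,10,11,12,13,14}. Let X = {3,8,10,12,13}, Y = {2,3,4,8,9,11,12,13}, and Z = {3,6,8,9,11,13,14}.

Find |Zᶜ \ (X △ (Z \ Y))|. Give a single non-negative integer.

Zᶜ = {2,4,5,7,10,12}
Z \ Y = {6,14}
X △ (Z \ Y) = {3,6,8,10,12,13,14}
Zᶜ \ (X △ (Z \ Y)) = {2,4,5,7}
|Zᶜ \ (X △ (Z \ Y))| = 4

4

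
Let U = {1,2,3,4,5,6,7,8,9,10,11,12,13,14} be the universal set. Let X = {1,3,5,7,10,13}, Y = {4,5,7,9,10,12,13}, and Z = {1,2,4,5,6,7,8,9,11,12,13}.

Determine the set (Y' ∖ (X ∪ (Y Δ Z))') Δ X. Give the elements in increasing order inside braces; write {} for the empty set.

{2,5,6,7,8,10,11,13}

Y' = {1,2,3,6,8,11,14}
Y Δ Z = {1,2,6,8,10,11}
X ∪ (Y Δ Z) = {1,2,3,5,6,7,8,10,11,13}
(X ∪ (Y Δ Z))' = {4,9,12,14}
Y' ∖ (X ∪ (Y Δ Z))' = {1,2,3,6,8,11}
(Y' ∖ (X ∪ (Y Δ Z))') Δ X = {2,5,6,7,8,10,11,13}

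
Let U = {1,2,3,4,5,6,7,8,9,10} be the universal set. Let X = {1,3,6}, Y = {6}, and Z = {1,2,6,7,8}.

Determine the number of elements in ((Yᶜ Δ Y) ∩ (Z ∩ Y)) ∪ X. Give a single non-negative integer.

3

Yᶜ = {1,2,3,4,5,7,8,9,10}
Yᶜ Δ Y = {1,2,3,4,5,6,7,8,9,10}
Z ∩ Y = {6}
(Yᶜ Δ Y) ∩ (Z ∩ Y) = {6}
((Yᶜ Δ Y) ∩ (Z ∩ Y)) ∪ X = {1,3,6}
|((Yᶜ Δ Y) ∩ (Z ∩ Y)) ∪ X| = 3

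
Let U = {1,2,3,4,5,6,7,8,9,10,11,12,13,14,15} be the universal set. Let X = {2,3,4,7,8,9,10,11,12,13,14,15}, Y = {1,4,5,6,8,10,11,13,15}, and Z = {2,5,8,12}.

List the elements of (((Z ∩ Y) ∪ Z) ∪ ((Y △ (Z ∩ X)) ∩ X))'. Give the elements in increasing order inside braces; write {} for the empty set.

{1,3,6,7,9,14}

Z ∩ Y = {5,8}
(Z ∩ Y) ∪ Z = {2,5,8,12}
Z ∩ X = {2,8,12}
Y △ (Z ∩ X) = {1,2,4,5,6,10,11,12,13,15}
(Y △ (Z ∩ X)) ∩ X = {2,4,10,11,12,13,15}
((Z ∩ Y) ∪ Z) ∪ ((Y △ (Z ∩ X)) ∩ X) = {2,4,5,8,10,11,12,13,15}
(((Z ∩ Y) ∪ Z) ∪ ((Y △ (Z ∩ X)) ∩ X))' = {1,3,6,7,9,14}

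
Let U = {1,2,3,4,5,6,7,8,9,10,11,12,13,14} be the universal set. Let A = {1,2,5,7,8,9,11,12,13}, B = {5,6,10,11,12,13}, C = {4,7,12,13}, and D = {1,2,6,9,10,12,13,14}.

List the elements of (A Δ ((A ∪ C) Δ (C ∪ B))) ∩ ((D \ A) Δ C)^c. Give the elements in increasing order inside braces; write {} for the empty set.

A ∪ C = {1,2,4,5,7,8,9,11,12,13}
C ∪ B = {4,5,6,7,10,11,12,13}
(A ∪ C) Δ (C ∪ B) = {1,2,6,8,9,10}
A Δ ((A ∪ C) Δ (C ∪ B)) = {5,6,7,10,11,12,13}
D \ A = {6,10,14}
(D \ A) Δ C = {4,6,7,10,12,13,14}
((D \ A) Δ C)^c = {1,2,3,5,8,9,11}
(A Δ ((A ∪ C) Δ (C ∪ B))) ∩ ((D \ A) Δ C)^c = {5,11}

{5,11}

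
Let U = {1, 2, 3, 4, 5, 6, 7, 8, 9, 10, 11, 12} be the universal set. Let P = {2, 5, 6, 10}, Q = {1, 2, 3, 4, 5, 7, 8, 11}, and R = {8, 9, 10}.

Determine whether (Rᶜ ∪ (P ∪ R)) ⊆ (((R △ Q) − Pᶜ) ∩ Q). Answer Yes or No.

No

Rᶜ = {1, 2, 3, 4, 5, 6, 7, 11, 12}
P ∪ R = {2, 5, 6, 8, 9, 10}
Rᶜ ∪ (P ∪ R) = {1, 2, 3, 4, 5, 6, 7, 8, 9, 10, 11, 12}
R △ Q = {1, 2, 3, 4, 5, 7, 9, 10, 11}
Pᶜ = {1, 3, 4, 7, 8, 9, 11, 12}
(R △ Q) − Pᶜ = {2, 5, 10}
((R △ Q) − Pᶜ) ∩ Q = {2, 5}
1 ∈ Rᶜ ∪ (P ∪ R) but 1 ∉ ((R △ Q) − Pᶜ) ∩ Q, so the inclusion fails.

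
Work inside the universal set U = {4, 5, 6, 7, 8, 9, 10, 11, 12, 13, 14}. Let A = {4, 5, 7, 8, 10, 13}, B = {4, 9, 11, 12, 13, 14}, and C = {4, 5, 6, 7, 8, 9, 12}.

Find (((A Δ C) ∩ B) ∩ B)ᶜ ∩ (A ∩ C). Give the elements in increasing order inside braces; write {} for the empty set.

A Δ C = {6, 9, 10, 12, 13}
(A Δ C) ∩ B = {9, 12, 13}
((A Δ C) ∩ B) ∩ B = {9, 12, 13}
(((A Δ C) ∩ B) ∩ B)ᶜ = {4, 5, 6, 7, 8, 10, 11, 14}
A ∩ C = {4, 5, 7, 8}
(((A Δ C) ∩ B) ∩ B)ᶜ ∩ (A ∩ C) = {4, 5, 7, 8}

{4, 5, 7, 8}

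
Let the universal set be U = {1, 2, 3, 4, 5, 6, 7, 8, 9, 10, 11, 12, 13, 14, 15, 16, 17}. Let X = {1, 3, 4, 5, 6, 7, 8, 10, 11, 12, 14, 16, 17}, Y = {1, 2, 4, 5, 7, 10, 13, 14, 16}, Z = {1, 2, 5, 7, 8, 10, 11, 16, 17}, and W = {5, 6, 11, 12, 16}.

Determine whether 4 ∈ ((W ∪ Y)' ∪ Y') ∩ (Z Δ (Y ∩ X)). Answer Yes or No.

No

4 ∉ W and 4 ∈ Y, so 4 ∈ W ∪ Y
4 ∉ (W ∪ Y)' since 4 ∈ (W ∪ Y)
4 ∈ Y, so 4 ∉ Y'
4 ∉ (W ∪ Y)' and 4 ∉ Y', so 4 ∉ (W ∪ Y)' ∪ Y'
4 ∈ Y and 4 ∈ X, so 4 ∈ Y ∩ X
4 ∉ Z and 4 ∈ (Y ∩ X), so 4 ∈ Z Δ (Y ∩ X)
4 ∉ ((W ∪ Y)' ∪ Y') and 4 ∈ (Z Δ (Y ∩ X)), so 4 ∉ ((W ∪ Y)' ∪ Y') ∩ (Z Δ (Y ∩ X))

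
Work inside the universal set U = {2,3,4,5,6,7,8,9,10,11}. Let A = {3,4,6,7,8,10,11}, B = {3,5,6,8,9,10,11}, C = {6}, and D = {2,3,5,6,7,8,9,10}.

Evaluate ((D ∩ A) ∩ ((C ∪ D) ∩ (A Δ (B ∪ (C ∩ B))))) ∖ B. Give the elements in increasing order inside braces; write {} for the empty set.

D ∩ A = {3,6,7,8,10}
C ∪ D = {2,3,5,6,7,8,9,10}
C ∩ B = {6}
B ∪ (C ∩ B) = {3,5,6,8,9,10,11}
A Δ (B ∪ (C ∩ B)) = {4,5,7,9}
(C ∪ D) ∩ (A Δ (B ∪ (C ∩ B))) = {5,7,9}
(D ∩ A) ∩ ((C ∪ D) ∩ (A Δ (B ∪ (C ∩ B)))) = {7}
((D ∩ A) ∩ ((C ∪ D) ∩ (A Δ (B ∪ (C ∩ B))))) ∖ B = {7}

{7}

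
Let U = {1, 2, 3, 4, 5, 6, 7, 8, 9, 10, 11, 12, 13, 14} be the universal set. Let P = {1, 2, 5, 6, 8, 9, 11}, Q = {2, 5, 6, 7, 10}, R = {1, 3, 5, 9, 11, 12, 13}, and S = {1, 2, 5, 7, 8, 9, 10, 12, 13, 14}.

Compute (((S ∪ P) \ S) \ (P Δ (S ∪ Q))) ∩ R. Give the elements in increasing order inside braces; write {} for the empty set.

{}

S ∪ P = {1, 2, 5, 6, 7, 8, 9, 10, 11, 12, 13, 14}
(S ∪ P) \ S = {6, 11}
S ∪ Q = {1, 2, 5, 6, 7, 8, 9, 10, 12, 13, 14}
P Δ (S ∪ Q) = {7, 10, 11, 12, 13, 14}
((S ∪ P) \ S) \ (P Δ (S ∪ Q)) = {6}
(((S ∪ P) \ S) \ (P Δ (S ∪ Q))) ∩ R = {}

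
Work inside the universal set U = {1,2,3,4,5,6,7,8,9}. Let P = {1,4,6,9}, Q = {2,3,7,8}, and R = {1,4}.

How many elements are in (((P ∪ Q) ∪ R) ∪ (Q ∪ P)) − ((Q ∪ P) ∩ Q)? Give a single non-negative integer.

P ∪ Q = {1,2,3,4,6,7,8,9}
(P ∪ Q) ∪ R = {1,2,3,4,6,7,8,9}
Q ∪ P = {1,2,3,4,6,7,8,9}
((P ∪ Q) ∪ R) ∪ (Q ∪ P) = {1,2,3,4,6,7,8,9}
(Q ∪ P) ∩ Q = {2,3,7,8}
(((P ∪ Q) ∪ R) ∪ (Q ∪ P)) − ((Q ∪ P) ∩ Q) = {1,4,6,9}
|(((P ∪ Q) ∪ R) ∪ (Q ∪ P)) − ((Q ∪ P) ∩ Q)| = 4

4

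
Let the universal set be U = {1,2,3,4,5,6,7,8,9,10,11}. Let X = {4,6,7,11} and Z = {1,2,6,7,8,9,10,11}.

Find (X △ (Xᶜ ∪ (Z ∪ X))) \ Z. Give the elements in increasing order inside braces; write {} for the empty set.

{3,5}

Xᶜ = {1,2,3,5,8,9,10}
Z ∪ X = {1,2,4,6,7,8,9,10,11}
Xᶜ ∪ (Z ∪ X) = {1,2,3,4,5,6,7,8,9,10,11}
X △ (Xᶜ ∪ (Z ∪ X)) = {1,2,3,5,8,9,10}
(X △ (Xᶜ ∪ (Z ∪ X))) \ Z = {3,5}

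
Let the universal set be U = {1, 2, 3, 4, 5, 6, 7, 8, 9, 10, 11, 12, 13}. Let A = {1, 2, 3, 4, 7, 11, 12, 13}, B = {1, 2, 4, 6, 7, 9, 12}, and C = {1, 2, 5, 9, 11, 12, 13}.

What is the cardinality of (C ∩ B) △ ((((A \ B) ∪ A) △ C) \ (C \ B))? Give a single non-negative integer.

C ∩ B = {1, 2, 9, 12}
A \ B = {3, 11, 13}
(A \ B) ∪ A = {1, 2, 3, 4, 7, 11, 12, 13}
((A \ B) ∪ A) △ C = {3, 4, 5, 7, 9}
C \ B = {5, 11, 13}
(((A \ B) ∪ A) △ C) \ (C \ B) = {3, 4, 7, 9}
(C ∩ B) △ ((((A \ B) ∪ A) △ C) \ (C \ B)) = {1, 2, 3, 4, 7, 12}
|(C ∩ B) △ ((((A \ B) ∪ A) △ C) \ (C \ B))| = 6

6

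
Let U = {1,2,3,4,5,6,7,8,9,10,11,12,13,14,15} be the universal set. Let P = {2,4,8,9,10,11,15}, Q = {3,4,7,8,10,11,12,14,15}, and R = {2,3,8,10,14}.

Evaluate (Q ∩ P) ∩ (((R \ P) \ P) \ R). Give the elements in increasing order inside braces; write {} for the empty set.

{}

Q ∩ P = {4,8,10,11,15}
R \ P = {3,14}
(R \ P) \ P = {3,14}
((R \ P) \ P) \ R = {}
(Q ∩ P) ∩ (((R \ P) \ P) \ R) = {}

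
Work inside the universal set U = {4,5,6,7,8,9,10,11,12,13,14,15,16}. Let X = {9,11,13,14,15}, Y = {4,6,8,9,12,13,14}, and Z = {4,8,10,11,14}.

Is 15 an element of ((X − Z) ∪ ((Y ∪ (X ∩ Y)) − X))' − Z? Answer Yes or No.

15 ∈ X and 15 ∉ Z, so 15 ∈ X − Z
15 ∈ X and 15 ∉ Y, so 15 ∉ X ∩ Y
15 ∉ Y and 15 ∉ (X ∩ Y), so 15 ∉ Y ∪ (X ∩ Y)
15 ∉ (Y ∪ (X ∩ Y)) and 15 ∈ X, so 15 ∉ (Y ∪ (X ∩ Y)) − X
15 ∈ (X − Z) and 15 ∉ ((Y ∪ (X ∩ Y)) − X), so 15 ∈ (X − Z) ∪ ((Y ∪ (X ∩ Y)) − X)
15 ∉ ((X − Z) ∪ ((Y ∪ (X ∩ Y)) − X))' since 15 ∈ ((X − Z) ∪ ((Y ∪ (X ∩ Y)) − X))
15 ∉ ((X − Z) ∪ ((Y ∪ (X ∩ Y)) − X))' and 15 ∉ Z, so 15 ∉ ((X − Z) ∪ ((Y ∪ (X ∩ Y)) − X))' − Z

No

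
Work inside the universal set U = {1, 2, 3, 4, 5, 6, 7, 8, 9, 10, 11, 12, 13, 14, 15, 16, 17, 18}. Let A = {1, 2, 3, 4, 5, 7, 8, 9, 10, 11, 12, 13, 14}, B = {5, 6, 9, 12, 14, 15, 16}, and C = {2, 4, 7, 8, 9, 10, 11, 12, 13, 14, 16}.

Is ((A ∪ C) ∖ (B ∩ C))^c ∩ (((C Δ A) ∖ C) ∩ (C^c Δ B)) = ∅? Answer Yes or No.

Yes

A ∪ C = {1, 2, 3, 4, 5, 7, 8, 9, 10, 11, 12, 13, 14, 16}
B ∩ C = {9, 12, 14, 16}
(A ∪ C) ∖ (B ∩ C) = {1, 2, 3, 4, 5, 7, 8, 10, 11, 13}
((A ∪ C) ∖ (B ∩ C))^c = {6, 9, 12, 14, 15, 16, 17, 18}
C Δ A = {1, 3, 5, 16}
(C Δ A) ∖ C = {1, 3, 5}
C^c = {1, 3, 5, 6, 15, 17, 18}
C^c Δ B = {1, 3, 9, 12, 14, 16, 17, 18}
((C Δ A) ∖ C) ∩ (C^c Δ B) = {1, 3}
{6, 9, 12, 14, 15, 16, 17, 18} and {1, 3} share no elements.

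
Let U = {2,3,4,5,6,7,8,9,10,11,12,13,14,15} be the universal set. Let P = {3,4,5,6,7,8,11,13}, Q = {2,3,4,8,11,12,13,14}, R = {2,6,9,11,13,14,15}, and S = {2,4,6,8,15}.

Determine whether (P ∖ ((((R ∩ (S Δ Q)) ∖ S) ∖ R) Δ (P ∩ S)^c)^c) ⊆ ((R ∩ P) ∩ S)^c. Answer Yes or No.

Yes

S Δ Q = {3,6,11,12,13,14,15}
R ∩ (S Δ Q) = {6,11,13,14,15}
(R ∩ (S Δ Q)) ∖ S = {11,13,14}
((R ∩ (S Δ Q)) ∖ S) ∖ R = {}
P ∩ S = {4,6,8}
(P ∩ S)^c = {2,3,5,7,9,10,11,12,13,14,15}
(((R ∩ (S Δ Q)) ∖ S) ∖ R) Δ (P ∩ S)^c = {2,3,5,7,9,10,11,12,13,14,15}
((((R ∩ (S Δ Q)) ∖ S) ∖ R) Δ (P ∩ S)^c)^c = {4,6,8}
P ∖ ((((R ∩ (S Δ Q)) ∖ S) ∖ R) Δ (P ∩ S)^c)^c = {3,5,7,11,13}
R ∩ P = {6,11,13}
(R ∩ P) ∩ S = {6}
((R ∩ P) ∩ S)^c = {2,3,4,5,7,8,9,10,11,12,13,14,15}
Every element of {3,5,7,11,13} is in {2,3,4,5,7,8,9,10,11,12,13,14,15}, so P ∖ ((((R ∩ (S Δ Q)) ∖ S) ∖ R) Δ (P ∩ S)^c)^c ⊆ ((R ∩ P) ∩ S)^c.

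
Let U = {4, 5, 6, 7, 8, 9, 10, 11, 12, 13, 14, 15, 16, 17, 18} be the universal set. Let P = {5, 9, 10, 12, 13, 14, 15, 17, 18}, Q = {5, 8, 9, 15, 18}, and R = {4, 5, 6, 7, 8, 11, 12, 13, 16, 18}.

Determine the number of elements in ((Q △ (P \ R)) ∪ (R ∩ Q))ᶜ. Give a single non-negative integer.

9

P \ R = {9, 10, 14, 15, 17}
Q △ (P \ R) = {5, 8, 10, 14, 17, 18}
R ∩ Q = {5, 8, 18}
(Q △ (P \ R)) ∪ (R ∩ Q) = {5, 8, 10, 14, 17, 18}
((Q △ (P \ R)) ∪ (R ∩ Q))ᶜ = {4, 6, 7, 9, 11, 12, 13, 15, 16}
|((Q △ (P \ R)) ∪ (R ∩ Q))ᶜ| = 9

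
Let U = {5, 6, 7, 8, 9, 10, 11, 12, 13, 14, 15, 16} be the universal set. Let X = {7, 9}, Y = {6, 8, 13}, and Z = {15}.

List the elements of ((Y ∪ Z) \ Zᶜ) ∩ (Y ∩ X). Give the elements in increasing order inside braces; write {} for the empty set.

Y ∪ Z = {6, 8, 13, 15}
Zᶜ = {5, 6, 7, 8, 9, 10, 11, 12, 13, 14, 16}
(Y ∪ Z) \ Zᶜ = {15}
Y ∩ X = {}
((Y ∪ Z) \ Zᶜ) ∩ (Y ∩ X) = {}

{}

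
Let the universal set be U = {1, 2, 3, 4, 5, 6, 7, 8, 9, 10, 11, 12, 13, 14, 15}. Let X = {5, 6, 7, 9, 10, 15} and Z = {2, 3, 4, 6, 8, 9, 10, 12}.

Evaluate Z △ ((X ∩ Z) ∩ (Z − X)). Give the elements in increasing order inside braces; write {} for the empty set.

{2, 3, 4, 6, 8, 9, 10, 12}

X ∩ Z = {6, 9, 10}
Z − X = {2, 3, 4, 8, 12}
(X ∩ Z) ∩ (Z − X) = {}
Z △ ((X ∩ Z) ∩ (Z − X)) = {2, 3, 4, 6, 8, 9, 10, 12}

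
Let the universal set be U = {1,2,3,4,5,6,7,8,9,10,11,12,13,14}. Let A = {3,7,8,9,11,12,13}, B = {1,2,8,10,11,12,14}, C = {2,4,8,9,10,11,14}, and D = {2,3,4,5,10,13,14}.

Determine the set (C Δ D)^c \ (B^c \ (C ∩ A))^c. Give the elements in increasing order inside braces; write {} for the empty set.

C Δ D = {3,5,8,9,11,13}
(C Δ D)^c = {1,2,4,6,7,10,12,14}
B^c = {3,4,5,6,7,9,13}
C ∩ A = {8,9,11}
B^c \ (C ∩ A) = {3,4,5,6,7,13}
(B^c \ (C ∩ A))^c = {1,2,8,9,10,11,12,14}
(C Δ D)^c \ (B^c \ (C ∩ A))^c = {4,6,7}

{4,6,7}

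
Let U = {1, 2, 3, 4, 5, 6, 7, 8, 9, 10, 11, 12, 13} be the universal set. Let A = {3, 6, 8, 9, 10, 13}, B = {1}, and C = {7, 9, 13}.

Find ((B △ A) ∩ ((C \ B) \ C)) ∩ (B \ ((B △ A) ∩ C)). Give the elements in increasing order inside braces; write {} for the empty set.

{}

B △ A = {1, 3, 6, 8, 9, 10, 13}
C \ B = {7, 9, 13}
(C \ B) \ C = {}
(B △ A) ∩ ((C \ B) \ C) = {}
(B △ A) ∩ C = {9, 13}
B \ ((B △ A) ∩ C) = {1}
((B △ A) ∩ ((C \ B) \ C)) ∩ (B \ ((B △ A) ∩ C)) = {}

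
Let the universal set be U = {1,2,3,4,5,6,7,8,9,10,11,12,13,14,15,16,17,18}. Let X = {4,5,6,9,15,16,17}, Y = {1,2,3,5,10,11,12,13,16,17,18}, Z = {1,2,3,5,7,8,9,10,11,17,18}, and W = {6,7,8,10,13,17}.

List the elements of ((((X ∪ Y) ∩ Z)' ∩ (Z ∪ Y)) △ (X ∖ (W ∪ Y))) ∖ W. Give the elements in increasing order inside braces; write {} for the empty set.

X ∪ Y = {1,2,3,4,5,6,9,10,11,12,13,15,16,17,18}
(X ∪ Y) ∩ Z = {1,2,3,5,9,10,11,17,18}
((X ∪ Y) ∩ Z)' = {4,6,7,8,12,13,14,15,16}
Z ∪ Y = {1,2,3,5,7,8,9,10,11,12,13,16,17,18}
((X ∪ Y) ∩ Z)' ∩ (Z ∪ Y) = {7,8,12,13,16}
W ∪ Y = {1,2,3,5,6,7,8,10,11,12,13,16,17,18}
X ∖ (W ∪ Y) = {4,9,15}
(((X ∪ Y) ∩ Z)' ∩ (Z ∪ Y)) △ (X ∖ (W ∪ Y)) = {4,7,8,9,12,13,15,16}
((((X ∪ Y) ∩ Z)' ∩ (Z ∪ Y)) △ (X ∖ (W ∪ Y))) ∖ W = {4,9,12,15,16}

{4,9,12,15,16}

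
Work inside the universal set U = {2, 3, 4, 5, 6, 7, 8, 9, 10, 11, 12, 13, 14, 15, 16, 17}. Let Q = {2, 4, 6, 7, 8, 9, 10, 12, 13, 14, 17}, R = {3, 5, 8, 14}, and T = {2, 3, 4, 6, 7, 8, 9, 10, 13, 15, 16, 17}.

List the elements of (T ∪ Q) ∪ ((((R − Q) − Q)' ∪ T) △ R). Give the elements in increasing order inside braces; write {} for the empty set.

{2, 3, 4, 5, 6, 7, 8, 9, 10, 11, 12, 13, 14, 15, 16, 17}

T ∪ Q = {2, 3, 4, 6, 7, 8, 9, 10, 12, 13, 14, 15, 16, 17}
R − Q = {3, 5}
(R − Q) − Q = {3, 5}
((R − Q) − Q)' = {2, 4, 6, 7, 8, 9, 10, 11, 12, 13, 14, 15, 16, 17}
((R − Q) − Q)' ∪ T = {2, 3, 4, 6, 7, 8, 9, 10, 11, 12, 13, 14, 15, 16, 17}
(((R − Q) − Q)' ∪ T) △ R = {2, 4, 5, 6, 7, 9, 10, 11, 12, 13, 15, 16, 17}
(T ∪ Q) ∪ ((((R − Q) − Q)' ∪ T) △ R) = {2, 3, 4, 5, 6, 7, 8, 9, 10, 11, 12, 13, 14, 15, 16, 17}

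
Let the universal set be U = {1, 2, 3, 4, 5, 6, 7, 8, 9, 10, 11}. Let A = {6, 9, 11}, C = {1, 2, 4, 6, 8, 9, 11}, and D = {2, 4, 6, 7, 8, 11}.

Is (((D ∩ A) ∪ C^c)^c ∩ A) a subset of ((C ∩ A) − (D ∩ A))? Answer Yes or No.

D ∩ A = {6, 11}
C^c = {3, 5, 7, 10}
(D ∩ A) ∪ C^c = {3, 5, 6, 7, 10, 11}
((D ∩ A) ∪ C^c)^c = {1, 2, 4, 8, 9}
((D ∩ A) ∪ C^c)^c ∩ A = {9}
C ∩ A = {6, 9, 11}
(C ∩ A) − (D ∩ A) = {9}
Every element of {9} is in {9}, so ((D ∩ A) ∪ C^c)^c ∩ A ⊆ (C ∩ A) − (D ∩ A).

Yes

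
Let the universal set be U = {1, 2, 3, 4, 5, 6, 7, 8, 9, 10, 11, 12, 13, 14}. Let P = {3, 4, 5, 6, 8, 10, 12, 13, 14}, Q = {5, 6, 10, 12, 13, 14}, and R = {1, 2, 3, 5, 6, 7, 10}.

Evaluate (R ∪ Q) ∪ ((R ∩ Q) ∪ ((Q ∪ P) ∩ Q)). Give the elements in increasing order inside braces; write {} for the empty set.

{1, 2, 3, 5, 6, 7, 10, 12, 13, 14}

R ∪ Q = {1, 2, 3, 5, 6, 7, 10, 12, 13, 14}
R ∩ Q = {5, 6, 10}
Q ∪ P = {3, 4, 5, 6, 8, 10, 12, 13, 14}
(Q ∪ P) ∩ Q = {5, 6, 10, 12, 13, 14}
(R ∩ Q) ∪ ((Q ∪ P) ∩ Q) = {5, 6, 10, 12, 13, 14}
(R ∪ Q) ∪ ((R ∩ Q) ∪ ((Q ∪ P) ∩ Q)) = {1, 2, 3, 5, 6, 7, 10, 12, 13, 14}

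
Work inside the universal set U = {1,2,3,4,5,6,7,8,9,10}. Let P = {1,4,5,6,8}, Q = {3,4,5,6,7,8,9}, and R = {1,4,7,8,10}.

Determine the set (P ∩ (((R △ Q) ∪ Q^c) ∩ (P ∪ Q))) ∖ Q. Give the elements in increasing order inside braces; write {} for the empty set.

R △ Q = {1,3,5,6,9,10}
Q^c = {1,2,10}
(R △ Q) ∪ Q^c = {1,2,3,5,6,9,10}
P ∪ Q = {1,3,4,5,6,7,8,9}
((R △ Q) ∪ Q^c) ∩ (P ∪ Q) = {1,3,5,6,9}
P ∩ (((R △ Q) ∪ Q^c) ∩ (P ∪ Q)) = {1,5,6}
(P ∩ (((R △ Q) ∪ Q^c) ∩ (P ∪ Q))) ∖ Q = {1}

{1}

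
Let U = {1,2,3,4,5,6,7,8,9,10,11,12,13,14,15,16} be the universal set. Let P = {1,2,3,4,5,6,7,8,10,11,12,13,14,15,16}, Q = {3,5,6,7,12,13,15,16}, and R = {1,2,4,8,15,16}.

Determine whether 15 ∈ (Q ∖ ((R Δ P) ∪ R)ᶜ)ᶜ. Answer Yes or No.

15 ∈ R and 15 ∈ P, so 15 ∉ R Δ P
15 ∉ (R Δ P) and 15 ∈ R, so 15 ∈ (R Δ P) ∪ R
15 ∉ ((R Δ P) ∪ R)ᶜ since 15 ∈ ((R Δ P) ∪ R)
15 ∈ Q and 15 ∉ ((R Δ P) ∪ R)ᶜ, so 15 ∈ Q ∖ ((R Δ P) ∪ R)ᶜ
15 ∉ (Q ∖ ((R Δ P) ∪ R)ᶜ)ᶜ since 15 ∈ (Q ∖ ((R Δ P) ∪ R)ᶜ)

No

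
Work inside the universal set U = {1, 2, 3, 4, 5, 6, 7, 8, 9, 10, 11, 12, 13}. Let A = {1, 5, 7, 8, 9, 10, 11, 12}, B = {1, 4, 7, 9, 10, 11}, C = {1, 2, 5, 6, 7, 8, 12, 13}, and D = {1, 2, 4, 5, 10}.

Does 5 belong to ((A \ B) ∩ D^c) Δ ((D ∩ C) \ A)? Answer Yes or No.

No

5 ∈ A and 5 ∉ B, so 5 ∈ A \ B
5 ∈ D, so 5 ∉ D^c
5 ∈ (A \ B) and 5 ∉ D^c, so 5 ∉ (A \ B) ∩ D^c
5 ∈ D and 5 ∈ C, so 5 ∈ D ∩ C
5 ∈ (D ∩ C) and 5 ∈ A, so 5 ∉ (D ∩ C) \ A
5 ∉ ((A \ B) ∩ D^c) and 5 ∉ ((D ∩ C) \ A), so 5 ∉ ((A \ B) ∩ D^c) Δ ((D ∩ C) \ A)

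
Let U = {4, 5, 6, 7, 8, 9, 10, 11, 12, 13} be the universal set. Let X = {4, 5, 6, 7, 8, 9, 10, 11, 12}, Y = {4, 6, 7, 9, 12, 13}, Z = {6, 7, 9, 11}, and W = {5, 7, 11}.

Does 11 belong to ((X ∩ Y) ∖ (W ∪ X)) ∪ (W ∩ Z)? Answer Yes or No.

Yes

11 ∈ X and 11 ∉ Y, so 11 ∉ X ∩ Y
11 ∈ W and 11 ∈ X, so 11 ∈ W ∪ X
11 ∉ (X ∩ Y) and 11 ∈ (W ∪ X), so 11 ∉ (X ∩ Y) ∖ (W ∪ X)
11 ∈ W and 11 ∈ Z, so 11 ∈ W ∩ Z
11 ∉ ((X ∩ Y) ∖ (W ∪ X)) and 11 ∈ (W ∩ Z), so 11 ∈ ((X ∩ Y) ∖ (W ∪ X)) ∪ (W ∩ Z)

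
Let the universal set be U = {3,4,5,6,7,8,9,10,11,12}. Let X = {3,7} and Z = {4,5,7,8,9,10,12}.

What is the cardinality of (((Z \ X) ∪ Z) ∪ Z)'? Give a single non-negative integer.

3

Z \ X = {4,5,8,9,10,12}
(Z \ X) ∪ Z = {4,5,7,8,9,10,12}
((Z \ X) ∪ Z) ∪ Z = {4,5,7,8,9,10,12}
(((Z \ X) ∪ Z) ∪ Z)' = {3,6,11}
|(((Z \ X) ∪ Z) ∪ Z)'| = 3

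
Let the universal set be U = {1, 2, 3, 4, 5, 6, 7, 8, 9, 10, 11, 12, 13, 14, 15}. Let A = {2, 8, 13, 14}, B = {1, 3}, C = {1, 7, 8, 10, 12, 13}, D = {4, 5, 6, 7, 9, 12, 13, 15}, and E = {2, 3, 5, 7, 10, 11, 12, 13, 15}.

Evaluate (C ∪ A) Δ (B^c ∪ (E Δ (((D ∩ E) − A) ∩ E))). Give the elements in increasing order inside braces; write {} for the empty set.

{1, 3, 4, 5, 6, 9, 11, 15}

C ∪ A = {1, 2, 7, 8, 10, 12, 13, 14}
B^c = {2, 4, 5, 6, 7, 8, 9, 10, 11, 12, 13, 14, 15}
D ∩ E = {5, 7, 12, 13, 15}
(D ∩ E) − A = {5, 7, 12, 15}
((D ∩ E) − A) ∩ E = {5, 7, 12, 15}
E Δ (((D ∩ E) − A) ∩ E) = {2, 3, 10, 11, 13}
B^c ∪ (E Δ (((D ∩ E) − A) ∩ E)) = {2, 3, 4, 5, 6, 7, 8, 9, 10, 11, 12, 13, 14, 15}
(C ∪ A) Δ (B^c ∪ (E Δ (((D ∩ E) − A) ∩ E))) = {1, 3, 4, 5, 6, 9, 11, 15}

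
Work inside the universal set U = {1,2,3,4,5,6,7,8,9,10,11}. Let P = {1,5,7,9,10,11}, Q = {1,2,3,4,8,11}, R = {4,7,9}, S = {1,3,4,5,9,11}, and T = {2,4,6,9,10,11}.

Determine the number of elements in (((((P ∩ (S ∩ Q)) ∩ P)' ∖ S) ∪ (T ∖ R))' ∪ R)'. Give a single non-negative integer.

S ∩ Q = {1,3,4,11}
P ∩ (S ∩ Q) = {1,11}
(P ∩ (S ∩ Q)) ∩ P = {1,11}
((P ∩ (S ∩ Q)) ∩ P)' = {2,3,4,5,6,7,8,9,10}
((P ∩ (S ∩ Q)) ∩ P)' ∖ S = {2,6,7,8,10}
T ∖ R = {2,6,10,11}
(((P ∩ (S ∩ Q)) ∩ P)' ∖ S) ∪ (T ∖ R) = {2,6,7,8,10,11}
((((P ∩ (S ∩ Q)) ∩ P)' ∖ S) ∪ (T ∖ R))' = {1,3,4,5,9}
((((P ∩ (S ∩ Q)) ∩ P)' ∖ S) ∪ (T ∖ R))' ∪ R = {1,3,4,5,7,9}
(((((P ∩ (S ∩ Q)) ∩ P)' ∖ S) ∪ (T ∖ R))' ∪ R)' = {2,6,8,10,11}
|(((((P ∩ (S ∩ Q)) ∩ P)' ∖ S) ∪ (T ∖ R))' ∪ R)'| = 5

5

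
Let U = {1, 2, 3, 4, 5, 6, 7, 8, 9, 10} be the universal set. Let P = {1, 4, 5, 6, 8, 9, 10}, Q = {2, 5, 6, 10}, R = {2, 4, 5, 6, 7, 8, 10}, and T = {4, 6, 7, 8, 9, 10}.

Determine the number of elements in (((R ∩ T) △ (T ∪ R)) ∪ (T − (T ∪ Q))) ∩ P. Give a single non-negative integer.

R ∩ T = {4, 6, 7, 8, 10}
T ∪ R = {2, 4, 5, 6, 7, 8, 9, 10}
(R ∩ T) △ (T ∪ R) = {2, 5, 9}
T ∪ Q = {2, 4, 5, 6, 7, 8, 9, 10}
T − (T ∪ Q) = {}
((R ∩ T) △ (T ∪ R)) ∪ (T − (T ∪ Q)) = {2, 5, 9}
(((R ∩ T) △ (T ∪ R)) ∪ (T − (T ∪ Q))) ∩ P = {5, 9}
|(((R ∩ T) △ (T ∪ R)) ∪ (T − (T ∪ Q))) ∩ P| = 2

2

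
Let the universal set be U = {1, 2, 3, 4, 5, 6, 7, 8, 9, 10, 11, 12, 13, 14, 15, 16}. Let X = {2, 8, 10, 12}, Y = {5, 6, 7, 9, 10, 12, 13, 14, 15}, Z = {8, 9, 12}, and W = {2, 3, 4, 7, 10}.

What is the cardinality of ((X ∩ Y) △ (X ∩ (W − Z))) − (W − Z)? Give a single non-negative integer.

X ∩ Y = {10, 12}
W − Z = {2, 3, 4, 7, 10}
X ∩ (W − Z) = {2, 10}
(X ∩ Y) △ (X ∩ (W − Z)) = {2, 12}
((X ∩ Y) △ (X ∩ (W − Z))) − (W − Z) = {12}
|((X ∩ Y) △ (X ∩ (W − Z))) − (W − Z)| = 1

1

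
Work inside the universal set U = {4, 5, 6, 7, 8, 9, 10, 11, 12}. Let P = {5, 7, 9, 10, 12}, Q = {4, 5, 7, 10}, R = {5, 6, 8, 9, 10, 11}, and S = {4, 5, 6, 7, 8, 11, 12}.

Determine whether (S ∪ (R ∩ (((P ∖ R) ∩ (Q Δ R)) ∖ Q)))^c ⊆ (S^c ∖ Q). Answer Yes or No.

P ∖ R = {7, 12}
Q Δ R = {4, 6, 7, 8, 9, 11}
(P ∖ R) ∩ (Q Δ R) = {7}
((P ∖ R) ∩ (Q Δ R)) ∖ Q = {}
R ∩ (((P ∖ R) ∩ (Q Δ R)) ∖ Q) = {}
S ∪ (R ∩ (((P ∖ R) ∩ (Q Δ R)) ∖ Q)) = {4, 5, 6, 7, 8, 11, 12}
(S ∪ (R ∩ (((P ∖ R) ∩ (Q Δ R)) ∖ Q)))^c = {9, 10}
S^c = {9, 10}
S^c ∖ Q = {9}
10 ∈ (S ∪ (R ∩ (((P ∖ R) ∩ (Q Δ R)) ∖ Q)))^c but 10 ∉ S^c ∖ Q, so the inclusion fails.

No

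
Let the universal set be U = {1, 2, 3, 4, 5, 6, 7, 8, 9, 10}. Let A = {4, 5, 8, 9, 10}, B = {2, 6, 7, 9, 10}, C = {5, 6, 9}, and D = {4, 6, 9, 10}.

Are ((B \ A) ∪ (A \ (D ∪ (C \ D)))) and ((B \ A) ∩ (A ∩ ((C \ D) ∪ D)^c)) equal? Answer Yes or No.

No

B \ A = {2, 6, 7}
C \ D = {5}
D ∪ (C \ D) = {4, 5, 6, 9, 10}
A \ (D ∪ (C \ D)) = {8}
(B \ A) ∪ (A \ (D ∪ (C \ D))) = {2, 6, 7, 8}
(C \ D) ∪ D = {4, 5, 6, 9, 10}
((C \ D) ∪ D)^c = {1, 2, 3, 7, 8}
A ∩ ((C \ D) ∪ D)^c = {8}
(B \ A) ∩ (A ∩ ((C \ D) ∪ D)^c) = {}
2 ∈ (B \ A) ∪ (A \ (D ∪ (C \ D))) but 2 ∉ (B \ A) ∩ (A ∩ ((C \ D) ∪ D)^c), so they differ.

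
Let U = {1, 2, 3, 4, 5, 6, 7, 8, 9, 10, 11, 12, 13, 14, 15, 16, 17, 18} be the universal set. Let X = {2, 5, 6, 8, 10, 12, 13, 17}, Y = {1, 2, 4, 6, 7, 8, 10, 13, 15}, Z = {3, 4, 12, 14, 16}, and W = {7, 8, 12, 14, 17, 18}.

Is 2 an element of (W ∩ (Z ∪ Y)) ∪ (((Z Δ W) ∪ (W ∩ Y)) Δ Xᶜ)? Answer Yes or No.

2 ∉ Z and 2 ∈ Y, so 2 ∈ Z ∪ Y
2 ∉ W and 2 ∈ (Z ∪ Y), so 2 ∉ W ∩ (Z ∪ Y)
2 ∉ Z and 2 ∉ W, so 2 ∉ Z Δ W
2 ∉ W and 2 ∈ Y, so 2 ∉ W ∩ Y
2 ∉ (Z Δ W) and 2 ∉ (W ∩ Y), so 2 ∉ (Z Δ W) ∪ (W ∩ Y)
2 ∈ X, so 2 ∉ Xᶜ
2 ∉ ((Z Δ W) ∪ (W ∩ Y)) and 2 ∉ Xᶜ, so 2 ∉ ((Z Δ W) ∪ (W ∩ Y)) Δ Xᶜ
2 ∉ (W ∩ (Z ∪ Y)) and 2 ∉ (((Z Δ W) ∪ (W ∩ Y)) Δ Xᶜ), so 2 ∉ (W ∩ (Z ∪ Y)) ∪ (((Z Δ W) ∪ (W ∩ Y)) Δ Xᶜ)

No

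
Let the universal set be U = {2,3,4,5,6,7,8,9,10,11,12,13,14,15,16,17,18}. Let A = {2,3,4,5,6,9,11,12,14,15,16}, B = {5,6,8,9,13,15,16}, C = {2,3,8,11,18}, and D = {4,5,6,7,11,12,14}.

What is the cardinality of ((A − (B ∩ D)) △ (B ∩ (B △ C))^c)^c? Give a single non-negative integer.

B ∩ D = {5,6}
A − (B ∩ D) = {2,3,4,9,11,12,14,15,16}
B △ C = {2,3,5,6,9,11,13,15,16,18}
B ∩ (B △ C) = {5,6,9,13,15,16}
(B ∩ (B △ C))^c = {2,3,4,7,8,10,11,12,14,17,18}
(A − (B ∩ D)) △ (B ∩ (B △ C))^c = {7,8,9,10,15,16,17,18}
((A − (B ∩ D)) △ (B ∩ (B △ C))^c)^c = {2,3,4,5,6,11,12,13,14}
|((A − (B ∩ D)) △ (B ∩ (B △ C))^c)^c| = 9

9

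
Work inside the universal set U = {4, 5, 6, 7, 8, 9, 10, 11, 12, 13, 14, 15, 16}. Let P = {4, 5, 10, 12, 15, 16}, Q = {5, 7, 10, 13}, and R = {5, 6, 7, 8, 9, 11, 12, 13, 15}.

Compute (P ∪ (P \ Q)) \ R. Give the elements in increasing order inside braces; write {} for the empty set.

P \ Q = {4, 12, 15, 16}
P ∪ (P \ Q) = {4, 5, 10, 12, 15, 16}
(P ∪ (P \ Q)) \ R = {4, 10, 16}

{4, 10, 16}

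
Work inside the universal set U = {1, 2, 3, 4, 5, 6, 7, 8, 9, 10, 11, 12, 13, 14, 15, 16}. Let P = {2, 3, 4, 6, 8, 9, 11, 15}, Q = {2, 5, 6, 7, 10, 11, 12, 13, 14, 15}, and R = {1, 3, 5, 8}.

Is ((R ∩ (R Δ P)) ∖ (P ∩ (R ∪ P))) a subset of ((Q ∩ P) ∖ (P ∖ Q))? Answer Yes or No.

R Δ P = {1, 2, 4, 5, 6, 9, 11, 15}
R ∩ (R Δ P) = {1, 5}
R ∪ P = {1, 2, 3, 4, 5, 6, 8, 9, 11, 15}
P ∩ (R ∪ P) = {2, 3, 4, 6, 8, 9, 11, 15}
(R ∩ (R Δ P)) ∖ (P ∩ (R ∪ P)) = {1, 5}
Q ∩ P = {2, 6, 11, 15}
P ∖ Q = {3, 4, 8, 9}
(Q ∩ P) ∖ (P ∖ Q) = {2, 6, 11, 15}
1 ∈ (R ∩ (R Δ P)) ∖ (P ∩ (R ∪ P)) but 1 ∉ (Q ∩ P) ∖ (P ∖ Q), so the inclusion fails.

No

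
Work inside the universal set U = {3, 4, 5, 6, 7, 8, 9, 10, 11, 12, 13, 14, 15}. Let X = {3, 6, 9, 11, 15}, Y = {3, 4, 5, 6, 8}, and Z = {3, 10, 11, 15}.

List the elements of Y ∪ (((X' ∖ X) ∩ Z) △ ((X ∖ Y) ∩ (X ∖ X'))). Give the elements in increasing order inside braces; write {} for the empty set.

X' = {4, 5, 7, 8, 10, 12, 13, 14}
X' ∖ X = {4, 5, 7, 8, 10, 12, 13, 14}
(X' ∖ X) ∩ Z = {10}
X ∖ Y = {9, 11, 15}
X ∖ X' = {3, 6, 9, 11, 15}
(X ∖ Y) ∩ (X ∖ X') = {9, 11, 15}
((X' ∖ X) ∩ Z) △ ((X ∖ Y) ∩ (X ∖ X')) = {9, 10, 11, 15}
Y ∪ (((X' ∖ X) ∩ Z) △ ((X ∖ Y) ∩ (X ∖ X'))) = {3, 4, 5, 6, 8, 9, 10, 11, 15}

{3, 4, 5, 6, 8, 9, 10, 11, 15}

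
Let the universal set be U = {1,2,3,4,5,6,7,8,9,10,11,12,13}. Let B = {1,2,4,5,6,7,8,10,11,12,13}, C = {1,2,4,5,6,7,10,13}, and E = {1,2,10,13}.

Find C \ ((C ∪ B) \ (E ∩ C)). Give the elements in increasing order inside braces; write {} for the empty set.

{1,2,10,13}

C ∪ B = {1,2,4,5,6,7,8,10,11,12,13}
E ∩ C = {1,2,10,13}
(C ∪ B) \ (E ∩ C) = {4,5,6,7,8,11,12}
C \ ((C ∪ B) \ (E ∩ C)) = {1,2,10,13}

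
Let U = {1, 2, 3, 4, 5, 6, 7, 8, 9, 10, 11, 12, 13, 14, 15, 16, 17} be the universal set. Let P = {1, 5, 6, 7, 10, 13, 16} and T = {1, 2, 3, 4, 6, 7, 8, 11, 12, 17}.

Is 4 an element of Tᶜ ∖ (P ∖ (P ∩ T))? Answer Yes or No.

4 ∈ T, so 4 ∉ Tᶜ
4 ∉ P and 4 ∈ T, so 4 ∉ P ∩ T
4 ∉ P and 4 ∉ (P ∩ T), so 4 ∉ P ∖ (P ∩ T)
4 ∉ Tᶜ and 4 ∉ (P ∖ (P ∩ T)), so 4 ∉ Tᶜ ∖ (P ∖ (P ∩ T))

No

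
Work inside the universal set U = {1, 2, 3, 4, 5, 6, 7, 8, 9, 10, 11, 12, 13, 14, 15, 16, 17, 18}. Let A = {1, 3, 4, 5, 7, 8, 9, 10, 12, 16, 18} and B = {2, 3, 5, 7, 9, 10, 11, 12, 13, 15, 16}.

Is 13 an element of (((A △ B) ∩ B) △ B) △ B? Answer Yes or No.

Yes

13 ∉ A and 13 ∈ B, so 13 ∈ A △ B
13 ∈ (A △ B) and 13 ∈ B, so 13 ∈ (A △ B) ∩ B
13 ∈ ((A △ B) ∩ B) and 13 ∈ B, so 13 ∉ ((A △ B) ∩ B) △ B
13 ∉ (((A △ B) ∩ B) △ B) and 13 ∈ B, so 13 ∈ (((A △ B) ∩ B) △ B) △ B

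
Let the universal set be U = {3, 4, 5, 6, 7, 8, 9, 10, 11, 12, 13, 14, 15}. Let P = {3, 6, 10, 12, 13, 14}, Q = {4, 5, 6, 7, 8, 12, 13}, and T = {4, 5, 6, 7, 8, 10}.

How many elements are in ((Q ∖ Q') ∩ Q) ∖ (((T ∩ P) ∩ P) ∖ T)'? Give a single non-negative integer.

0

Q' = {3, 9, 10, 11, 14, 15}
Q ∖ Q' = {4, 5, 6, 7, 8, 12, 13}
(Q ∖ Q') ∩ Q = {4, 5, 6, 7, 8, 12, 13}
T ∩ P = {6, 10}
(T ∩ P) ∩ P = {6, 10}
((T ∩ P) ∩ P) ∖ T = {}
(((T ∩ P) ∩ P) ∖ T)' = {3, 4, 5, 6, 7, 8, 9, 10, 11, 12, 13, 14, 15}
((Q ∖ Q') ∩ Q) ∖ (((T ∩ P) ∩ P) ∖ T)' = {}
|((Q ∖ Q') ∩ Q) ∖ (((T ∩ P) ∩ P) ∖ T)'| = 0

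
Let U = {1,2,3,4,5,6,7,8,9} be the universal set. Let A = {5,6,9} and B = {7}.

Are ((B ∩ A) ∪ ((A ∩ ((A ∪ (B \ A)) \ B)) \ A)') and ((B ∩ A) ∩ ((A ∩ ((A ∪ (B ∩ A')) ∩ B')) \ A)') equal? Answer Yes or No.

No

B ∩ A = {}
B \ A = {7}
A ∪ (B \ A) = {5,6,7,9}
(A ∪ (B \ A)) \ B = {5,6,9}
A ∩ ((A ∪ (B \ A)) \ B) = {5,6,9}
(A ∩ ((A ∪ (B \ A)) \ B)) \ A = {}
((A ∩ ((A ∪ (B \ A)) \ B)) \ A)' = {1,2,3,4,5,6,7,8,9}
(B ∩ A) ∪ ((A ∩ ((A ∪ (B \ A)) \ B)) \ A)' = {1,2,3,4,5,6,7,8,9}
A' = {1,2,3,4,7,8}
B ∩ A' = {7}
A ∪ (B ∩ A') = {5,6,7,9}
B' = {1,2,3,4,5,6,8,9}
(A ∪ (B ∩ A')) ∩ B' = {5,6,9}
A ∩ ((A ∪ (B ∩ A')) ∩ B') = {5,6,9}
(A ∩ ((A ∪ (B ∩ A')) ∩ B')) \ A = {}
((A ∩ ((A ∪ (B ∩ A')) ∩ B')) \ A)' = {1,2,3,4,5,6,7,8,9}
(B ∩ A) ∩ ((A ∩ ((A ∪ (B ∩ A')) ∩ B')) \ A)' = {}
1 ∈ (B ∩ A) ∪ ((A ∩ ((A ∪ (B \ A)) \ B)) \ A)' but 1 ∉ (B ∩ A) ∩ ((A ∩ ((A ∪ (B ∩ A')) ∩ B')) \ A)', so they differ.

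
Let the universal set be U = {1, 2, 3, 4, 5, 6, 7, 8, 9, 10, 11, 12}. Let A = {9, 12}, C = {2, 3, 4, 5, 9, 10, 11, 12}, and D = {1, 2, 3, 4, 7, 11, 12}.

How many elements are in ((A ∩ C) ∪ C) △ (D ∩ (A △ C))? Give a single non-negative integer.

A ∩ C = {9, 12}
(A ∩ C) ∪ C = {2, 3, 4, 5, 9, 10, 11, 12}
A △ C = {2, 3, 4, 5, 10, 11}
D ∩ (A △ C) = {2, 3, 4, 11}
((A ∩ C) ∪ C) △ (D ∩ (A △ C)) = {5, 9, 10, 12}
|((A ∩ C) ∪ C) △ (D ∩ (A △ C))| = 4

4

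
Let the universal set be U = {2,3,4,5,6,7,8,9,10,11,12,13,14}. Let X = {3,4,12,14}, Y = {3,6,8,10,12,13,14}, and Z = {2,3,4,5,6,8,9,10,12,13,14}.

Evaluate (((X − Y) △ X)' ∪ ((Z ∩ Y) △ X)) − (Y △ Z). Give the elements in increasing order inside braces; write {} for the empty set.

X − Y = {4}
(X − Y) △ X = {3,12,14}
((X − Y) △ X)' = {2,4,5,6,7,8,9,10,11,13}
Z ∩ Y = {3,6,8,10,12,13,14}
(Z ∩ Y) △ X = {4,6,8,10,13}
((X − Y) △ X)' ∪ ((Z ∩ Y) △ X) = {2,4,5,6,7,8,9,10,11,13}
Y △ Z = {2,4,5,9}
(((X − Y) △ X)' ∪ ((Z ∩ Y) △ X)) − (Y △ Z) = {6,7,8,10,11,13}

{6,7,8,10,11,13}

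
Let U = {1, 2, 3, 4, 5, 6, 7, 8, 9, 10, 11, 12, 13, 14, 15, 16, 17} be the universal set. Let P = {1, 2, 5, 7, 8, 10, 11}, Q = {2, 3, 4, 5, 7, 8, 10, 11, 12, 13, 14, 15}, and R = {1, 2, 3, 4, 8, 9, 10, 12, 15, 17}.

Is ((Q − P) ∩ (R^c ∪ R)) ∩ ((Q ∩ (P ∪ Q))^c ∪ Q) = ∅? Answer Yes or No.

Q − P = {3, 4, 12, 13, 14, 15}
R^c = {5, 6, 7, 11, 13, 14, 16}
R^c ∪ R = {1, 2, 3, 4, 5, 6, 7, 8, 9, 10, 11, 12, 13, 14, 15, 16, 17}
(Q − P) ∩ (R^c ∪ R) = {3, 4, 12, 13, 14, 15}
P ∪ Q = {1, 2, 3, 4, 5, 7, 8, 10, 11, 12, 13, 14, 15}
Q ∩ (P ∪ Q) = {2, 3, 4, 5, 7, 8, 10, 11, 12, 13, 14, 15}
(Q ∩ (P ∪ Q))^c = {1, 6, 9, 16, 17}
(Q ∩ (P ∪ Q))^c ∪ Q = {1, 2, 3, 4, 5, 6, 7, 8, 9, 10, 11, 12, 13, 14, 15, 16, 17}
3 lies in both, so they are not disjoint.

No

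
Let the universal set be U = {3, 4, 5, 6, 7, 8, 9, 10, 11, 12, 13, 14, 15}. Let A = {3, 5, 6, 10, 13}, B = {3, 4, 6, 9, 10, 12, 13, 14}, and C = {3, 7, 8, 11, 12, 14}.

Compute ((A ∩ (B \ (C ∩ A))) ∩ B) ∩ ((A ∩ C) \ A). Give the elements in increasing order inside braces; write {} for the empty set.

C ∩ A = {3}
B \ (C ∩ A) = {4, 6, 9, 10, 12, 13, 14}
A ∩ (B \ (C ∩ A)) = {6, 10, 13}
(A ∩ (B \ (C ∩ A))) ∩ B = {6, 10, 13}
A ∩ C = {3}
(A ∩ C) \ A = {}
((A ∩ (B \ (C ∩ A))) ∩ B) ∩ ((A ∩ C) \ A) = {}

{}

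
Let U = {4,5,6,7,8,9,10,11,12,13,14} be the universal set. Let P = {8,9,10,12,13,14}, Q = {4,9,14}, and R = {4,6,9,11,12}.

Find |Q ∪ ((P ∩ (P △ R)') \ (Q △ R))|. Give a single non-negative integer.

3

P △ R = {4,6,8,10,11,13,14}
(P △ R)' = {5,7,9,12}
P ∩ (P △ R)' = {9,12}
Q △ R = {6,11,12,14}
(P ∩ (P △ R)') \ (Q △ R) = {9}
Q ∪ ((P ∩ (P △ R)') \ (Q △ R)) = {4,9,14}
|Q ∪ ((P ∩ (P △ R)') \ (Q △ R))| = 3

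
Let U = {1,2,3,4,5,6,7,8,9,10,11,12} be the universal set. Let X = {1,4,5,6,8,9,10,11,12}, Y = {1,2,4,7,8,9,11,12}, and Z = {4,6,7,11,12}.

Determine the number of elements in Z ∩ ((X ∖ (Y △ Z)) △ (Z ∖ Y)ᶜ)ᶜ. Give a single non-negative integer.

Y △ Z = {1,2,6,8,9}
X ∖ (Y △ Z) = {4,5,10,11,12}
Z ∖ Y = {6}
(Z ∖ Y)ᶜ = {1,2,3,4,5,7,8,9,10,11,12}
(X ∖ (Y △ Z)) △ (Z ∖ Y)ᶜ = {1,2,3,7,8,9}
((X ∖ (Y △ Z)) △ (Z ∖ Y)ᶜ)ᶜ = {4,5,6,10,11,12}
Z ∩ ((X ∖ (Y △ Z)) △ (Z ∖ Y)ᶜ)ᶜ = {4,6,11,12}
|Z ∩ ((X ∖ (Y △ Z)) △ (Z ∖ Y)ᶜ)ᶜ| = 4

4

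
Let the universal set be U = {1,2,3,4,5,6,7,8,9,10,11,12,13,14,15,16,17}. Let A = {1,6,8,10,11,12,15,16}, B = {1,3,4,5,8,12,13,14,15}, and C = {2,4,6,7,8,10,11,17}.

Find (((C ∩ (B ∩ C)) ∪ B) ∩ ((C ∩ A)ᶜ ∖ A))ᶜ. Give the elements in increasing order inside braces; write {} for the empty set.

{1,2,6,7,8,9,10,11,12,15,16,17}

B ∩ C = {4,8}
C ∩ (B ∩ C) = {4,8}
(C ∩ (B ∩ C)) ∪ B = {1,3,4,5,8,12,13,14,15}
C ∩ A = {6,8,10,11}
(C ∩ A)ᶜ = {1,2,3,4,5,7,9,12,13,14,15,16,17}
(C ∩ A)ᶜ ∖ A = {2,3,4,5,7,9,13,14,17}
((C ∩ (B ∩ C)) ∪ B) ∩ ((C ∩ A)ᶜ ∖ A) = {3,4,5,13,14}
(((C ∩ (B ∩ C)) ∪ B) ∩ ((C ∩ A)ᶜ ∖ A))ᶜ = {1,2,6,7,8,9,10,11,12,15,16,17}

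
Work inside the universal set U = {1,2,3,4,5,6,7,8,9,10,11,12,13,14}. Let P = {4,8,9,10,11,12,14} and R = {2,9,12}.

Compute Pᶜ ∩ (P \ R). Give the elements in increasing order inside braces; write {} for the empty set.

Pᶜ = {1,2,3,5,6,7,13}
P \ R = {4,8,10,11,14}
Pᶜ ∩ (P \ R) = {}

{}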